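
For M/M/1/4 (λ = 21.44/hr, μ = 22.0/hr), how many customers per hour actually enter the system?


ρ = 0.9745; P_K = (1−ρ)ρ^4/(1−ρ^5) = 0.189822
λ_eff = λ(1 − P_K) = 21.44·(1 − 0.189822) = 21.44·0.810178 = 17.3702 /hr

Final: 17.3702 /hr


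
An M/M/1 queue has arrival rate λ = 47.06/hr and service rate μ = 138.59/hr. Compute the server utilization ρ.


ρ = λ/μ = 47.06/138.59 = 0.3396

Final: 0.3396


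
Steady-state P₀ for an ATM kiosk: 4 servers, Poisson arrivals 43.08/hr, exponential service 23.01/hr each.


a = λ/μ = 43.08/23.01 = 1.8722; ρ = a/c = 0.4681
Σ_{k=0}^{3} a^k/k! (terms k=0..3) = 1.00000 + 1.87223 + 1.75262 + 1.09377 = 5.71862
Tail: a^4/(4!(1−ρ)) = 12.28673/(24·0.5319) = 0.96241
P₀ = 1/(5.71862 + 0.96241) = 1/6.68103 = 0.149677

Final: 0.149677


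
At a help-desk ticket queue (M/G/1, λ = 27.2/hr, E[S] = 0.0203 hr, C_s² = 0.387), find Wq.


ρ = λ·E[S] = 27.2·0.0203 = 0.5522
E[S²] = E[S]²(1+C_s²) = 0.0203²·(1+0.387) = 0.0005716
Wq = λ·E[S²]/(2(1−ρ)) = 27.2·0.0005716/(2·0.4478) = 0.01736 hr

Final: 0.01736 hr


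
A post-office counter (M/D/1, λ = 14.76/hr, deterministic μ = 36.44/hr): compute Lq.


ρ = 14.76/36.44 = 0.4050
M/D/1: Lq = ρ²/(2(1−ρ)) = 0.1641/(2·0.5950) = 0.13788

Final: 0.13788


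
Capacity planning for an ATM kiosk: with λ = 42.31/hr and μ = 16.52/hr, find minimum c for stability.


Stability requires cμ > λ ⇔ c > λ/μ.
λ/μ = 42.31/16.52 = 2.5611
Minimum integer c = ⌊2.5611⌋ + 1 = 3
Check: 3·16.52 = 49.56 > 42.31, while 2·16.52 = 33.04 ≤ 42.31

Final: 3 servers


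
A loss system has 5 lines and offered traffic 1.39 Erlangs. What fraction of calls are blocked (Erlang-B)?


B(c,a) = (a^c/c!) / Σ_{k=0}^{c} a^k/k!
a^5/5! = 0.043241
Σ terms (k=0..5): 1.00000 + 1.39000 + 0.96605 + 0.44760 + 0.15554 + 0.04324 = 4.002436
B = 0.043241/4.002436 = 0.010804

Final: 0.010804


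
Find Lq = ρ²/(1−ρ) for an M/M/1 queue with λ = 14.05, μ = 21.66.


ρ = 14.05/21.66 = 0.6487
Lq = ρ²/(1−ρ) = 0.4208/0.3513 = 1.1976

Final: 1.1976


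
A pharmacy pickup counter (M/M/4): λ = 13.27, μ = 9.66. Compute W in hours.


a = 1.3737; ρ = 0.3434; P₀ = 0.251555
Lq = P₀·a^c·ρ/(c!(1−ρ)²) = 0.02973
Wq = Lq/λ = 0.02973/13.27 = 0.002241 hr
W = Wq + 1/μ = 0.002241 + 0.10352 = 0.10576 hr

Final: 0.10576 hr


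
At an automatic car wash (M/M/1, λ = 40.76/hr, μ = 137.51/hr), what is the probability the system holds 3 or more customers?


ρ = 40.76/137.51 = 0.2964
P(N ≥ n) = ρ^n = 0.2964^3 = 0.026044

Final: 0.026044


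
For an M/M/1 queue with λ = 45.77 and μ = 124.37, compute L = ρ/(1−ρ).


ρ = λ/μ = 45.77/124.37 = 0.3680
L = ρ/(1−ρ) = 0.3680/(1 − 0.3680) = 0.3680/0.6320 = 0.5823

Final: 0.5823


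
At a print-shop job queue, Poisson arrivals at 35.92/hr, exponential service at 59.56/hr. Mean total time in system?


W = 1/(μ−λ) = 1/(59.56 − 35.92) = 1/23.64 = 0.04230 hr

Final: 0.04230 hr


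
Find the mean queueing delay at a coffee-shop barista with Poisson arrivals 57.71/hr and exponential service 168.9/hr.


ρ = 57.71/168.9 = 0.3417
Wq = ρ/(μ−λ) = 0.3417/(168.9 − 57.71) = 0.3417/111.19 = 0.003073 hr

Final: 0.003073 hr


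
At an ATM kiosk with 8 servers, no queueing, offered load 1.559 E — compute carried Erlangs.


B(8,1.559) = 0.0001821 (Erlang-B)
Carried load = a(1 − B) = 1.559·(1 − 0.0001821) = 1.559·0.999818 = 1.5587 E

Final: 1.5587 Erlangs


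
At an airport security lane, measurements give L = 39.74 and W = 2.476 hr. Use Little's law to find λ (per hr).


λ = L/W = 39.74/2.476 = 16.0501 /hr

Final: 16.0501 /hr


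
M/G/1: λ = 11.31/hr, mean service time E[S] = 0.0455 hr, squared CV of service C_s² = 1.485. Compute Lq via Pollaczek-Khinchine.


ρ = λ·E[S] = 11.31·0.0455 = 0.5146
Lq = ρ²(1+C_s²)/(2(1−ρ)) = 0.2648·(1+1.485)/(2·0.4854)
= 0.2648·2.4850/0.9708 = 0.67787

Final: 0.67787


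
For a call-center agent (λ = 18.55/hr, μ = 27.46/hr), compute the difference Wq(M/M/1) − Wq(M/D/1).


ρ = 18.55/27.46 = 0.6755
Wq(M/M/1) = ρ/(μ−λ) = 0.6755/8.91 = 0.07582 hr
Wq(M/D/1) = ρ/(2(μ−λ)) = 0.03791 hr
Savings = 0.07582 − 0.03791 = 0.03791 hr

Final: 0.03791 hr


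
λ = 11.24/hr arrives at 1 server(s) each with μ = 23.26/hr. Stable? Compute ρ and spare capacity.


Total capacity cμ = 1·23.26 = 23.26/hr
ρ = λ/(cμ) = 11.24/23.26 = 0.4832
Stable ⇔ ρ < 1: YES
Spare capacity = cμ − λ = 23.26 − 11.24 = 12.02/hr

Final: ρ = 0.4832; stable; margin = 12.02/hr


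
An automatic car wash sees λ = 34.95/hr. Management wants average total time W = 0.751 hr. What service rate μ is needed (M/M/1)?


W = 1/(μ−λ) ⇒ μ − λ = 1/W = 1/0.751 = 1.3316
μ = λ + 1/W = 34.95 + 1.3316 = 36.2816 per hr

Final: 36.2816 /hr


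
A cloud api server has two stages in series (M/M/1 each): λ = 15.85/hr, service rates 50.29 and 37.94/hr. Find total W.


Each node sees arrival rate λ = 15.85/hr (tandem ⇒ throughput preserved).
W₁ = 1/(μ₁−λ) = 1/(50.29−15.85) = 0.02904 hr
W₂ = 1/(μ₂−λ) = 1/(37.94−15.85) = 0.04527 hr
W_total = W₁ + W₂ = 0.02904 + 0.04527 = 0.07431 hr

Final: 0.07431 hr


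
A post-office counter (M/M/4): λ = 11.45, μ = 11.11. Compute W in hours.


a = 1.0306; ρ = 0.2577; P₀ = 0.356197
Lq = P₀·a^c·ρ/(c!(1−ρ)²) = 0.007828
Wq = Lq/λ = 0.007828/11.45 = 0.0006837 hr
W = Wq + 1/μ = 0.0006837 + 0.09001 = 0.09069 hr

Final: 0.09069 hr


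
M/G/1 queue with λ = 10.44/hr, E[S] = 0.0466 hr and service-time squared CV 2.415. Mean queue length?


ρ = λ·E[S] = 10.44·0.0466 = 0.4865
Lq = ρ²(1+C_s²)/(2(1−ρ)) = 0.2367·(1+2.415)/(2·0.5135)
= 0.2367·3.4150/1.0270 = 0.78704

Final: 0.78704


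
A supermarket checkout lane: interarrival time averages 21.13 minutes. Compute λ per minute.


λ = 1/(interarrival time) in consistent units.
1 minute = 1 min, so λ = 1/21.13 = 0.04733 per minute

Final: 0.04733 /min


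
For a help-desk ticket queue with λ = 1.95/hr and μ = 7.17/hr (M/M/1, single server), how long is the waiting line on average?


ρ = 1.95/7.17 = 0.2720
Lq = ρ²/(1−ρ) = 0.07397/0.7280 = 0.1016

Final: 0.1016


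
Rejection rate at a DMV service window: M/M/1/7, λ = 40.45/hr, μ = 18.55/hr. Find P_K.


ρ = λ/μ = 40.45/18.55 = 2.1806
P_K = (1−ρ)ρ^K/(1−ρ^(K+1)) = (-1.1806·234.434910)/(1 − 511.207122)
= -276.772212/-510.207122 = 0.542470

Final: 0.542470


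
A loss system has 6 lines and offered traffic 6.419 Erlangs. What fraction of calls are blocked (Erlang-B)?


B(c,a) = (a^c/c!) / Σ_{k=0}^{c} a^k/k!
a^6/6! = 97.156477
Σ terms (k=0..6): 1.00000 + 6.41900 + 20.60178 + 44.08094 + 70.73889 + 90.81459 + 97.15648 = 330.811685
B = 97.156477/330.811685 = 0.293691

Final: 0.293691


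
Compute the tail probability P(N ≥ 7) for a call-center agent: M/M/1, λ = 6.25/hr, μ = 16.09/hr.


ρ = 6.25/16.09 = 0.3884
P(N ≥ n) = ρ^n = 0.3884^7 = 0.001334

Final: 0.001334


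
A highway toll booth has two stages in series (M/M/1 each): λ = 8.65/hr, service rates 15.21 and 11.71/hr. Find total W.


Each node sees arrival rate λ = 8.65/hr (tandem ⇒ throughput preserved).
W₁ = 1/(μ₁−λ) = 1/(15.21−8.65) = 0.15244 hr
W₂ = 1/(μ₂−λ) = 1/(11.71−8.65) = 0.32680 hr
W_total = W₁ + W₂ = 0.15244 + 0.32680 = 0.47924 hr

Final: 0.47924 hr


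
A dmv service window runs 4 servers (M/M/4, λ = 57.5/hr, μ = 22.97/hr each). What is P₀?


a = λ/μ = 57.5/22.97 = 2.5033; ρ = a/c = 0.6258
Σ_{k=0}^{3} a^k/k! (terms k=0..3) = 1.00000 + 2.50327 + 3.13317 + 2.61438 = 9.25082
Tail: a^4/(4!(1−ρ)) = 39.26697/(24·0.3742) = 4.37251
P₀ = 1/(9.25082 + 4.37251) = 1/13.62333 = 0.073403

Final: 0.073403


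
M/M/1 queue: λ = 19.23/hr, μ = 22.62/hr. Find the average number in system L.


ρ = λ/μ = 19.23/22.62 = 0.8501
L = ρ/(1−ρ) = 0.8501/(1 − 0.8501) = 0.8501/0.1499 = 5.6726

Final: 5.6726


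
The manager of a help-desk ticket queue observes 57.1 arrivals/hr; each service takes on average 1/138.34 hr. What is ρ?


ρ = λ/μ = 57.1/138.34 = 0.4128

Final: 0.4128


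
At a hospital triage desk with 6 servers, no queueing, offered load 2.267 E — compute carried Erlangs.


B(6,2.267) = 0.019707 (Erlang-B)
Carried load = a(1 − B) = 2.267·(1 − 0.019707) = 2.267·0.980293 = 2.2223 E

Final: 2.2223 Erlangs


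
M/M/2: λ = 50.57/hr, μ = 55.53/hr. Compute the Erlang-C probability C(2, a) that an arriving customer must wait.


a = λ/μ = 0.9107; ρ = a/2 = 0.4553
P₀ = 0.374250 (from M/M/c formula)
C(c,a) = [a^c/(c!(1−ρ))]·P₀ = [0.82934/(2·0.5447)]·0.374250
= 0.76133·0.374250 = 0.284929

Final: 0.284929


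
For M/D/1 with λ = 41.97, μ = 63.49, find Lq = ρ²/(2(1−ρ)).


ρ = 41.97/63.49 = 0.6610
M/D/1: Lq = ρ²/(2(1−ρ)) = 0.4370/(2·0.3390) = 0.64461

Final: 0.64461


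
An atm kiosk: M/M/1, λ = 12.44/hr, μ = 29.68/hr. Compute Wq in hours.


ρ = 12.44/29.68 = 0.4191
Wq = ρ/(μ−λ) = 0.4191/(29.68 − 12.44) = 0.4191/17.24 = 0.02431 hr

Final: 0.02431 hr


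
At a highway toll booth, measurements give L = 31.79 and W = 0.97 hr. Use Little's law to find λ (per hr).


λ = L/W = 31.79/0.97 = 32.7732 /hr

Final: 32.7732 /hr


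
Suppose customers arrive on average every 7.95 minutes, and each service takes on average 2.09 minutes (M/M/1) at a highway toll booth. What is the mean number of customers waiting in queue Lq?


λ = 60/7.95 = 7.5472 /hr
μ = 60/2.09 = 28.7081 /hr
ρ = λ/μ = 7.5472/28.7081 = 0.2629
Lq = ρ²/(1−ρ) = 0.06911/0.7371 = 0.09376

Final: 0.09376


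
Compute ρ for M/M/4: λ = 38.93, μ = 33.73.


ρ = λ/(cμ) = 38.93/(4·33.73) = 38.93/134.92 = 0.2885

Final: 0.2885


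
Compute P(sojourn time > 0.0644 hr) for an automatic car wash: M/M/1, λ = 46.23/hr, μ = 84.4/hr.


W ~ Exponential(μ−λ) for M/M/1.
μ − λ = 84.4 − 46.23 = 38.1700
P(W > t) = e^{−(μ−λ)t} = e^{−2.4581} = 0.085593

Final: 0.085593


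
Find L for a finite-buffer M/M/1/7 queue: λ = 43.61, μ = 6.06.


ρ = 43.61/6.06 = 7.1964
L = ρ[1 − (K+1)ρ^K + Kρ^(K+1)] / [(1−ρ)(1−ρ^(K+1))]
Numerator: 7.1964·(1 − 8·999526.326669 + 7·7192960.908583) = 304798758.304475
Denominator: (-6.1964)·(-7192959.908583) = 44570238.377443
L = 304798758.304475/44570238.377443 = 6.8386

Final: 6.8386


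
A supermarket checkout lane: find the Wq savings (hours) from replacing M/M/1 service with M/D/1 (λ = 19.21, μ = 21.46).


ρ = 19.21/21.46 = 0.8952
Wq(M/M/1) = ρ/(μ−λ) = 0.8952/2.25 = 0.39785 hr
Wq(M/D/1) = ρ/(2(μ−λ)) = 0.19892 hr
Savings = 0.39785 − 0.19892 = 0.19892 hr

Final: 0.19892 hr


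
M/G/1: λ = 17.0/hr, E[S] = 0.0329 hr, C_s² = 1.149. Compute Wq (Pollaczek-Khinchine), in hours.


ρ = λ·E[S] = 17.0·0.0329 = 0.5593
E[S²] = E[S]²(1+C_s²) = 0.0329²·(1+1.149) = 0.002326
Wq = λ·E[S²]/(2(1−ρ)) = 17.0·0.002326/(2·0.4407) = 0.04486 hr

Final: 0.04486 hr


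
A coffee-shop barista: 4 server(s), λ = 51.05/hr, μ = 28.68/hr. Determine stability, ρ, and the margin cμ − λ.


Total capacity cμ = 4·28.68 = 114.72/hr
ρ = λ/(cμ) = 51.05/114.72 = 0.4450
Stable ⇔ ρ < 1: YES
Spare capacity = cμ − λ = 114.72 − 51.05 = 63.67/hr

Final: ρ = 0.4450; stable; margin = 63.67/hr


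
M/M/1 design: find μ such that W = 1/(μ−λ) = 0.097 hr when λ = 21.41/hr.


W = 1/(μ−λ) ⇒ μ − λ = 1/W = 1/0.097 = 10.3093
μ = λ + 1/W = 21.41 + 10.3093 = 31.7193 per hr

Final: 31.7193 /hr


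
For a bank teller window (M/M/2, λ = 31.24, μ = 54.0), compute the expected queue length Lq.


a = λ/μ = 0.5785; ρ = a/2 = 0.2893
P₀ = 0.551278
Lq = P₀·a^c·ρ / (c!·(1−ρ)²) = 0.551278·0.33468·0.2893/(2·0.50515)
= 0.05283

Final: 0.05283


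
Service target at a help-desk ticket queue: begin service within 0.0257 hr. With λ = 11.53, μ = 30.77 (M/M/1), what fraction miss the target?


ρ = 11.53/30.77 = 0.3747
P(Wq > t) = ρ·e^{−(μ−λ)t} = 0.3747·e^{−0.4945}
= 0.3747·0.609895 = 0.228537

Final: 0.228537


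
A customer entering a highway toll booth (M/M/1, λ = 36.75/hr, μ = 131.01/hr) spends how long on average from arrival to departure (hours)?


W = 1/(μ−λ) = 1/(131.01 − 36.75) = 1/94.26 = 0.01061 hr

Final: 0.01061 hr


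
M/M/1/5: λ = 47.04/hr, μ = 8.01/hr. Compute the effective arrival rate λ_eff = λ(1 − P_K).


ρ = 5.8727; P_K = (1−ρ)ρ^5/(1−ρ^6) = 0.829740
λ_eff = λ(1 − P_K) = 47.04·(1 − 0.829740) = 47.04·0.170260 = 8.0090 /hr

Final: 8.0090 /hr


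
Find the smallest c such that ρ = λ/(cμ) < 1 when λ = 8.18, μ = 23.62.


Stability requires cμ > λ ⇔ c > λ/μ.
λ/μ = 8.18/23.62 = 0.3463
Minimum integer c = ⌊0.3463⌋ + 1 = 1
Check: 1·23.62 = 23.62 > 8.18, while 0·23.62 = 0.00 ≤ 8.18

Final: 1 servers


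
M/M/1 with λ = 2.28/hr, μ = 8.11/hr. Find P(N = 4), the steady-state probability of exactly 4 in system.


ρ = 2.28/8.11 = 0.2811
P_n = (1−ρ)·ρ^n = (1 − 0.2811)·0.2811^4 = 0.7189·0.006247 = 0.004491

Final: 0.004491


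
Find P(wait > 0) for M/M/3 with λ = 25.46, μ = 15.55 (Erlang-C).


a = λ/μ = 1.6373; ρ = a/3 = 0.5458
P₀ = 0.178950 (from M/M/c formula)
C(c,a) = [a^c/(c!(1−ρ))]·P₀ = [4.38919/(6·0.4542)]·0.178950
= 1.61047·0.178950 = 0.288195

Final: 0.288195


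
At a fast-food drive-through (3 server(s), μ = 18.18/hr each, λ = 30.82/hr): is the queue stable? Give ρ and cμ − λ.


Total capacity cμ = 3·18.18 = 54.54/hr
ρ = λ/(cμ) = 30.82/54.54 = 0.5651
Stable ⇔ ρ < 1: YES
Spare capacity = cμ − λ = 54.54 − 30.82 = 23.72/hr

Final: ρ = 0.5651; stable; margin = 23.72/hr


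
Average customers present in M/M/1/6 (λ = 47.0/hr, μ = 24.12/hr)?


ρ = 47.0/24.12 = 1.9486
L = ρ[1 − (K+1)ρ^K + Kρ^(K+1)] / [(1−ρ)(1−ρ^(K+1))]
Numerator: 1.9486·(1 − 7·54.742336 + 6·106.670390) = 502.397234
Denominator: (-0.9486)·(-105.670390) = 100.237915
L = 502.397234/100.237915 = 5.0120

Final: 5.0120


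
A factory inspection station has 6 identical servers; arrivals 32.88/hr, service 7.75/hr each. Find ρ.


ρ = λ/(cμ) = 32.88/(6·7.75) = 32.88/46.50 = 0.7071

Final: 0.7071


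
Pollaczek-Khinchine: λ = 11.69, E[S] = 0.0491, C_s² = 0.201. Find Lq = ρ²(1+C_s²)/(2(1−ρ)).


ρ = λ·E[S] = 11.69·0.0491 = 0.5740
Lq = ρ²(1+C_s²)/(2(1−ρ)) = 0.3295·(1+0.201)/(2·0.4260)
= 0.3295·1.2010/0.8520 = 0.46438

Final: 0.46438


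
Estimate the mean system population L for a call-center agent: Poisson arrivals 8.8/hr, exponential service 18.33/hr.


ρ = λ/μ = 8.8/18.33 = 0.4801
L = ρ/(1−ρ) = 0.4801/(1 − 0.4801) = 0.4801/0.5199 = 0.9234

Final: 0.9234


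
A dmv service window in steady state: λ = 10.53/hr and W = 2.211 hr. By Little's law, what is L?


L = λW = 10.53·2.211 = 23.2818

Final: 23.2818


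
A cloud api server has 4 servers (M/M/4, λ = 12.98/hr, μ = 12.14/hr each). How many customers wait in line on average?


a = λ/μ = 1.0692; ρ = a/4 = 0.2673
P₀ = 0.342606
Lq = P₀·a^c·ρ / (c!·(1−ρ)²) = 0.342606·1.30684·0.2673/(24·0.53685)
= 0.009289

Final: 0.009289


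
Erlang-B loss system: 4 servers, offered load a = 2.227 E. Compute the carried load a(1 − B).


B(4,2.227) = 0.119554 (Erlang-B)
Carried load = a(1 − B) = 2.227·(1 − 0.119554) = 2.227·0.880446 = 1.9608 E

Final: 1.9608 Erlangs


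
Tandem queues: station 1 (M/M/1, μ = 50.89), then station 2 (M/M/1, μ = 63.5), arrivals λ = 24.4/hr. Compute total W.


Each node sees arrival rate λ = 24.4/hr (tandem ⇒ throughput preserved).
W₁ = 1/(μ₁−λ) = 1/(50.89−24.4) = 0.03775 hr
W₂ = 1/(μ₂−λ) = 1/(63.5−24.4) = 0.02558 hr
W_total = W₁ + W₂ = 0.03775 + 0.02558 = 0.06333 hr

Final: 0.06333 hr


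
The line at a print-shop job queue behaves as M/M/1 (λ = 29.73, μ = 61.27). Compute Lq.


ρ = 29.73/61.27 = 0.4852
Lq = ρ²/(1−ρ) = 0.2354/0.5148 = 0.4574

Final: 0.4574


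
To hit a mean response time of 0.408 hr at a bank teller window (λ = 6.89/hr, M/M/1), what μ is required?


W = 1/(μ−λ) ⇒ μ − λ = 1/W = 1/0.408 = 2.4510
μ = λ + 1/W = 6.89 + 2.4510 = 9.3410 per hr

Final: 9.3410 /hr


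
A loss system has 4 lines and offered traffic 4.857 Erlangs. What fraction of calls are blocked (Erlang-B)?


B(c,a) = (a^c/c!) / Σ_{k=0}^{c} a^k/k!
a^4/4! = 23.187887
Σ terms (k=0..4): 1.00000 + 4.85700 + 11.79522 + 19.09647 + 23.18789 = 59.936580
B = 23.187887/59.936580 = 0.386874

Final: 0.386874


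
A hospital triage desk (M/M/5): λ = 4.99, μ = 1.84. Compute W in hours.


a = 2.7120; ρ = 0.5424; P₀ = 0.063944
Lq = P₀·a^c·ρ/(c!(1−ρ)²) = 0.20247
Wq = Lq/λ = 0.20247/4.99 = 0.04057 hr
W = Wq + 1/μ = 0.04057 + 0.54348 = 0.58405 hr

Final: 0.58405 hr


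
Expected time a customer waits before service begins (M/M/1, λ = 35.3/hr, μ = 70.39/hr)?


ρ = 35.3/70.39 = 0.5015
Wq = ρ/(μ−λ) = 0.5015/(70.39 − 35.3) = 0.5015/35.09 = 0.01429 hr

Final: 0.01429 hr


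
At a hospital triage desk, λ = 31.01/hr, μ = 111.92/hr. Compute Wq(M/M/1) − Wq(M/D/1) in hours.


ρ = 31.01/111.92 = 0.2771
Wq(M/M/1) = ρ/(μ−λ) = 0.2771/80.91 = 0.003424 hr
Wq(M/D/1) = ρ/(2(μ−λ)) = 0.001712 hr
Savings = 0.003424 − 0.001712 = 0.001712 hr

Final: 0.001712 hr


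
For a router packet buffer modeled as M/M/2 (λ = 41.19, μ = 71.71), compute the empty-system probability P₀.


a = λ/μ = 41.19/71.71 = 0.5744; ρ = a/c = 0.2872
Σ_{k=0}^{1} a^k/k! (terms k=0..1) = 1.00000 + 0.57440 = 1.57440
Tail: a^2/(2!(1−ρ)) = 0.32993/(2·0.7128) = 0.23143
P₀ = 1/(1.57440 + 0.23143) = 1/1.80583 = 0.553762

Final: 0.553762


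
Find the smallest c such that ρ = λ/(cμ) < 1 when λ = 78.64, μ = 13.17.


Stability requires cμ > λ ⇔ c > λ/μ.
λ/μ = 78.64/13.17 = 5.9711
Minimum integer c = ⌊5.9711⌋ + 1 = 6
Check: 6·13.17 = 79.02 > 78.64, while 5·13.17 = 65.85 ≤ 78.64

Final: 6 servers


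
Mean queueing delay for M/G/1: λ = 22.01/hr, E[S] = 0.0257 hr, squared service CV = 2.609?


ρ = λ·E[S] = 22.01·0.0257 = 0.5657
E[S²] = E[S]²(1+C_s²) = 0.0257²·(1+2.609) = 0.002384
Wq = λ·E[S²]/(2(1−ρ)) = 22.01·0.002384/(2·0.4343) = 0.06040 hr

Final: 0.06040 hr


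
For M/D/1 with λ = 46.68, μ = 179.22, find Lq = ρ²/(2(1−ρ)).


ρ = 46.68/179.22 = 0.2605
M/D/1: Lq = ρ²/(2(1−ρ)) = 0.06784/(2·0.7395) = 0.04587

Final: 0.04587


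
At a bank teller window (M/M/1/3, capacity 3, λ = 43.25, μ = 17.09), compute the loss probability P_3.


ρ = λ/μ = 43.25/17.09 = 2.5307
P_K = (1−ρ)ρ^K/(1−ρ^(K+1)) = (-1.5307·16.208101)/(1 − 41.018162)
= -24.810061/-40.018162 = 0.619970

Final: 0.619970


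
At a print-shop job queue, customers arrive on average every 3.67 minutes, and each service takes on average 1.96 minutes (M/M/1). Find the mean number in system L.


λ = 60/3.67 = 16.3488 /hr
μ = 60/1.96 = 30.6122 /hr
ρ = λ/μ = 16.3488/30.6122 = 0.5341
L = ρ/(1−ρ) = 0.5341/0.4659 = 1.1462

Final: 1.1462


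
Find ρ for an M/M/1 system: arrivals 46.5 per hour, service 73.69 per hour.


ρ = λ/μ = 46.5/73.69 = 0.6310

Final: 0.6310


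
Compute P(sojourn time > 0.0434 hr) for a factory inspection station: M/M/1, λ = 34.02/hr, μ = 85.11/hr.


W ~ Exponential(μ−λ) for M/M/1.
μ − λ = 85.11 − 34.02 = 51.0900
P(W > t) = e^{−(μ−λ)t} = e^{−2.2173} = 0.108902

Final: 0.108902


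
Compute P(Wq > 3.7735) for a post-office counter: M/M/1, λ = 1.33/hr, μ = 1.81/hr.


ρ = 1.33/1.81 = 0.7348
P(Wq > t) = ρ·e^{−(μ−λ)t} = 0.7348·e^{−1.8113}
= 0.7348·0.163445 = 0.120100

Final: 0.120100


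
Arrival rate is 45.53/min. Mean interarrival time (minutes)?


Mean interarrival time = 1/λ = 1/45.53 minute = 0.02196 minute
In minutes: 0.02196 × 1 = 0.02196 min

Final: 0.02196 min


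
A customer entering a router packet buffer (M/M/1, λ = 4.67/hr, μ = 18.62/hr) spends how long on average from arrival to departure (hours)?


W = 1/(μ−λ) = 1/(18.62 − 4.67) = 1/13.95 = 0.07168 hr

Final: 0.07168 hr


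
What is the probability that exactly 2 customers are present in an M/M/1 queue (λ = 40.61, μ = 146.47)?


ρ = 40.61/146.47 = 0.2773
P_n = (1−ρ)·ρ^n = (1 − 0.2773)·0.2773^2 = 0.7227·0.076872 = 0.055559

Final: 0.055559


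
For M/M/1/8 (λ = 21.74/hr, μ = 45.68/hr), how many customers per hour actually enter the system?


ρ = 0.4759; P_K = (1−ρ)ρ^8/(1−ρ^9) = 0.001381
λ_eff = λ(1 − P_K) = 21.74·(1 − 0.001381) = 21.74·0.998619 = 21.7100 /hr

Final: 21.7100 /hr


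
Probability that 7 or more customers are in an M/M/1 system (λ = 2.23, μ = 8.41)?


ρ = 2.23/8.41 = 0.2652
P(N ≥ n) = ρ^n = 0.2652^7 = 0.00009216

Final: 0.00009216


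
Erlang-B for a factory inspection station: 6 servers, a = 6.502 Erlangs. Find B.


B(c,a) = (a^c/c!) / Σ_{k=0}^{c} a^k/k!
a^6/6! = 104.941990
Σ terms (k=0..6): 1.00000 + 6.50200 + 21.13800 + 45.81310 + 74.46919 + 96.83973 + 104.94199 = 350.704008
B = 104.941990/350.704008 = 0.299232

Final: 0.299232


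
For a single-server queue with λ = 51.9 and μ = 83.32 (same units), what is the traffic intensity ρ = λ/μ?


ρ = λ/μ = 51.9/83.32 = 0.6229

Final: 0.6229


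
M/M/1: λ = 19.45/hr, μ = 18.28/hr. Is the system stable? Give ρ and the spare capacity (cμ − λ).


Total capacity cμ = 1·18.28 = 18.28/hr
ρ = λ/(cμ) = 19.45/18.28 = 1.0640
Stable ⇔ ρ < 1: NO
Spare capacity = cμ − λ = 18.28 − 19.45 = -1.17/hr

Final: ρ = 1.0640; unstable; margin = -1.17/hr


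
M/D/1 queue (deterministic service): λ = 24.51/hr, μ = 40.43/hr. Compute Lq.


ρ = 24.51/40.43 = 0.6062
M/D/1: Lq = ρ²/(2(1−ρ)) = 0.3675/(2·0.3938) = 0.46667

Final: 0.46667


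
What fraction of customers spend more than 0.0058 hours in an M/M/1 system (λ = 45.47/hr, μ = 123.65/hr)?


W ~ Exponential(μ−λ) for M/M/1.
μ − λ = 123.65 − 45.47 = 78.1800
P(W > t) = e^{−(μ−λ)t} = e^{−0.4534} = 0.635436

Final: 0.635436


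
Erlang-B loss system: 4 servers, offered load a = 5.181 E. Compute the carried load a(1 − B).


B(4,5.181) = 0.412374 (Erlang-B)
Carried load = a(1 − B) = 5.181·(1 − 0.412374) = 5.181·0.587626 = 3.0445 E

Final: 3.0445 Erlangs


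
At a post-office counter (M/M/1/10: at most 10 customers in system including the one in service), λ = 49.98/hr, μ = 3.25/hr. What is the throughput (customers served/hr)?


ρ = 15.3785; P_K = (1−ρ)ρ^10/(1−ρ^11) = 0.934974
λ_eff = λ(1 − P_K) = 49.98·(1 − 0.934974) = 49.98·0.065026 = 3.2500 /hr

Final: 3.2500 /hr


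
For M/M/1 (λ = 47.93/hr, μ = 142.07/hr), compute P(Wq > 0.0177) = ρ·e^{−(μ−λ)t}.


ρ = 47.93/142.07 = 0.3374
P(Wq > t) = ρ·e^{−(μ−λ)t} = 0.3374·e^{−1.6663}
= 0.3374·0.188949 = 0.063746

Final: 0.063746


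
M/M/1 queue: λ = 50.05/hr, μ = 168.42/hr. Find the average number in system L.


ρ = λ/μ = 50.05/168.42 = 0.2972
L = ρ/(1−ρ) = 0.2972/(1 − 0.2972) = 0.2972/0.7028 = 0.4228

Final: 0.4228


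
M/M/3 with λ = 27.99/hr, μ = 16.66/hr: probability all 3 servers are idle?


a = λ/μ = 27.99/16.66 = 1.6801; ρ = a/c = 0.5600
Σ_{k=0}^{2} a^k/k! (terms k=0..2) = 1.00000 + 1.68007 + 1.41132 = 4.09139
Tail: a^3/(3!(1−ρ)) = 4.74224/(6·0.4400) = 1.79640
P₀ = 1/(4.09139 + 1.79640) = 1/5.88779 = 0.169843

Final: 0.169843


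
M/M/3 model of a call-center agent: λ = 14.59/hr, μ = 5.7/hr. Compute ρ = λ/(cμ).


ρ = λ/(cμ) = 14.59/(3·5.7) = 14.59/17.10 = 0.8532

Final: 0.8532


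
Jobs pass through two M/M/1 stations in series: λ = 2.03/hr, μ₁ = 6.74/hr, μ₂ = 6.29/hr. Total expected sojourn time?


Each node sees arrival rate λ = 2.03/hr (tandem ⇒ throughput preserved).
W₁ = 1/(μ₁−λ) = 1/(6.74−2.03) = 0.21231 hr
W₂ = 1/(μ₂−λ) = 1/(6.29−2.03) = 0.23474 hr
W_total = W₁ + W₂ = 0.21231 + 0.23474 = 0.44706 hr

Final: 0.44706 hr


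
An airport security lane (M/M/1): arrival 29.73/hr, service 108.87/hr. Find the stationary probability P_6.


ρ = 29.73/108.87 = 0.2731
P_n = (1−ρ)·ρ^n = (1 − 0.2731)·0.2731^6 = 0.7269·0.0004147 = 0.0003014

Final: 0.0003014


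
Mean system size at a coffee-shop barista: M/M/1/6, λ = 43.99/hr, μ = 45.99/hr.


ρ = 43.99/45.99 = 0.9565
L = ρ[1 − (K+1)ρ^K + Kρ^(K+1)] / [(1−ρ)(1−ρ^(K+1))]
Numerator: 0.9565·(1 − 7·0.765849 + 6·0.732544) = 0.032828
Denominator: (0.04349)·(0.267456) = 0.011631
L = 0.032828/0.011631 = 2.8224

Final: 2.8224


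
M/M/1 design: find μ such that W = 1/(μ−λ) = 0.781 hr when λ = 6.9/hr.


W = 1/(μ−λ) ⇒ μ − λ = 1/W = 1/0.781 = 1.2804
μ = λ + 1/W = 6.9 + 1.2804 = 8.1804 per hr

Final: 8.1804 /hr


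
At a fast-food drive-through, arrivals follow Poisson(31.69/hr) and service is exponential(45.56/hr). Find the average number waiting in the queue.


ρ = 31.69/45.56 = 0.6956
Lq = ρ²/(1−ρ) = 0.4838/0.3044 = 1.5892

Final: 1.5892


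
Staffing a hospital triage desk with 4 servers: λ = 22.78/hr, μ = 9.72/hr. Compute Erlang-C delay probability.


a = λ/μ = 2.3436; ρ = a/4 = 0.5859
P₀ = 0.088724 (from M/M/c formula)
C(c,a) = [a^c/(c!(1−ρ))]·P₀ = [30.16823/(24·0.4141)]·0.088724
= 3.03556·0.088724 = 0.269328

Final: 0.269328


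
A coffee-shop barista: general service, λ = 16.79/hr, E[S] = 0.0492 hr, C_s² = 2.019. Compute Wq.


ρ = λ·E[S] = 16.79·0.0492 = 0.8261
E[S²] = E[S]²(1+C_s²) = 0.0492²·(1+2.019) = 0.007308
Wq = λ·E[S²]/(2(1−ρ)) = 16.79·0.007308/(2·0.1739) = 0.35272 hr

Final: 0.35272 hr


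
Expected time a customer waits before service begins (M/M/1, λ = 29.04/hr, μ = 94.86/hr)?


ρ = 29.04/94.86 = 0.3061
Wq = ρ/(μ−λ) = 0.3061/(94.86 − 29.04) = 0.3061/65.82 = 0.004651 hr

Final: 0.004651 hr


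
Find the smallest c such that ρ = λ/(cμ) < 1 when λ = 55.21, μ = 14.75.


Stability requires cμ > λ ⇔ c > λ/μ.
λ/μ = 55.21/14.75 = 3.7431
Minimum integer c = ⌊3.7431⌋ + 1 = 4
Check: 4·14.75 = 59.00 > 55.21, while 3·14.75 = 44.25 ≤ 55.21

Final: 4 servers


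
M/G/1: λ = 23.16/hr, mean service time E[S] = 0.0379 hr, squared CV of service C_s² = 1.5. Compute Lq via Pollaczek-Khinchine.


ρ = λ·E[S] = 23.16·0.0379 = 0.8778
Lq = ρ²(1+C_s²)/(2(1−ρ)) = 0.7705·(1+1.5)/(2·0.1222)
= 0.7705·2.5000/0.2445 = 7.87891

Final: 7.87891


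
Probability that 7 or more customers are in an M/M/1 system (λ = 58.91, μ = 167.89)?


ρ = 58.91/167.89 = 0.3509
P(N ≥ n) = ρ^n = 0.3509^7 = 0.0006549

Final: 0.0006549


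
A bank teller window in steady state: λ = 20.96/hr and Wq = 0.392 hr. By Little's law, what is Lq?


Lq = λWq = 20.96·0.392 = 8.2163

Final: 8.2163


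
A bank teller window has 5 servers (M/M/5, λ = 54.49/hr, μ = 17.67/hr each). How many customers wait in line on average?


a = λ/μ = 3.0838; ρ = a/5 = 0.6168
P₀ = 0.042449
Lq = P₀·a^c·ρ / (c!·(1−ρ)²) = 0.042449·278.86968·0.6168/(120·0.14688)
= 0.41422

Final: 0.41422


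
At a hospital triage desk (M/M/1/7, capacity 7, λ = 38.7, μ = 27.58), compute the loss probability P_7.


ρ = λ/μ = 38.7/27.58 = 1.4032
P_K = (1−ρ)ρ^K/(1−ρ^(K+1)) = (-0.4032·10.710677)/(1 − 15.029123)
= -4.318446/-14.029123 = 0.307820

Final: 0.307820


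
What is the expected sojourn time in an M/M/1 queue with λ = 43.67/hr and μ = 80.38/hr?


W = 1/(μ−λ) = 1/(80.38 − 43.67) = 1/36.71 = 0.02724 hr

Final: 0.02724 hr


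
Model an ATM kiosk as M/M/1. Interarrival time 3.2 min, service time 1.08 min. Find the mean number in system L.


λ = 60/3.2 = 18.7500 /hr
μ = 60/1.08 = 55.5556 /hr
ρ = λ/μ = 18.7500/55.5556 = 0.3375
L = ρ/(1−ρ) = 0.3375/0.6625 = 0.5094

Final: 0.5094


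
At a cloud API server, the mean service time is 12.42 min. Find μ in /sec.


μ = 1/(service time) in consistent units.
1 second = 0.0166667 min, so μ = 0.0166667/12.42 = 0.001342 per second

Final: 0.001342 /sec


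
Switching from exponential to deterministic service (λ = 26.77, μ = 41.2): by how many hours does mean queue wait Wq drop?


ρ = 26.77/41.2 = 0.6498
Wq(M/M/1) = ρ/(μ−λ) = 0.6498/14.43 = 0.04503 hr
Wq(M/D/1) = ρ/(2(μ−λ)) = 0.02251 hr
Savings = 0.04503 − 0.02251 = 0.02251 hr

Final: 0.02251 hr


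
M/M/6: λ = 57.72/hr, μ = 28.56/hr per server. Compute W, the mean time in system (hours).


a = 2.0210; ρ = 0.3368; P₀ = 0.132313
Lq = P₀·a^c·ρ/(c!(1−ρ)²) = 0.009591
Wq = Lq/λ = 0.009591/57.72 = 0.0001662 hr
W = Wq + 1/μ = 0.0001662 + 0.03501 = 0.03518 hr

Final: 0.03518 hr


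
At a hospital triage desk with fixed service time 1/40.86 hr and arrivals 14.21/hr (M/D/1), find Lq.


ρ = 14.21/40.86 = 0.3478
M/D/1: Lq = ρ²/(2(1−ρ)) = 0.1209/(2·0.6522) = 0.09272

Final: 0.09272


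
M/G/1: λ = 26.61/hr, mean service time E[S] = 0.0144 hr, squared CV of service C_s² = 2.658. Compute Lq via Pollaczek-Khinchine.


ρ = λ·E[S] = 26.61·0.0144 = 0.3832
Lq = ρ²(1+C_s²)/(2(1−ρ)) = 0.1468·(1+2.658)/(2·0.6168)
= 0.1468·3.6580/1.2336 = 0.43538

Final: 0.43538


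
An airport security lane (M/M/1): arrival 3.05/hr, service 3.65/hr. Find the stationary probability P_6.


ρ = 3.05/3.65 = 0.8356
P_n = (1−ρ)·ρ^n = (1 − 0.8356)·0.8356^6 = 0.1644·0.340441 = 0.055963

Final: 0.055963


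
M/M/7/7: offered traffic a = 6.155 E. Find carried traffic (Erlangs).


B(7,6.155) = 0.195128 (Erlang-B)
Carried load = a(1 − B) = 6.155·(1 − 0.195128) = 6.155·0.804872 = 4.9540 E

Final: 4.9540 Erlangs


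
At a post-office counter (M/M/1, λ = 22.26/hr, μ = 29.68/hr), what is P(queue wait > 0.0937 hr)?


ρ = 22.26/29.68 = 0.7500
P(Wq > t) = ρ·e^{−(μ−λ)t} = 0.7500·e^{−0.6953}
= 0.7500·0.498948 = 0.374211

Final: 0.374211


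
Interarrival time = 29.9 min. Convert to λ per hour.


λ = 1/(interarrival time) in consistent units.
1 hour = 60 min, so λ = 60/29.9 = 2.0067 per hour

Final: 2.0067 /hr


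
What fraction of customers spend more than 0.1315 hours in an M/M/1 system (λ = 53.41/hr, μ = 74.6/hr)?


W ~ Exponential(μ−λ) for M/M/1.
μ − λ = 74.6 − 53.41 = 21.1900
P(W > t) = e^{−(μ−λ)t} = e^{−2.7865} = 0.061637

Final: 0.061637


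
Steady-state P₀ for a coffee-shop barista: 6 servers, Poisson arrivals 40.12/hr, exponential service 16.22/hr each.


a = λ/μ = 40.12/16.22 = 2.4735; ρ = a/c = 0.4122
Σ_{k=0}^{5} a^k/k! (terms k=0..5) = 1.00000 + 2.47349 + 3.05908 + 2.52220 + 1.55966 + 0.77156 = 11.38598
Tail: a^6/(6!(1−ρ)) = 229.01316/(720·0.5878) = 0.54117
P₀ = 1/(11.38598 + 0.54117) = 1/11.92715 = 0.083842

Final: 0.083842


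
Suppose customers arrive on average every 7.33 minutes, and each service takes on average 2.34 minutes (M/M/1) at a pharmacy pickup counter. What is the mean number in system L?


λ = 60/7.33 = 8.1855 /hr
μ = 60/2.34 = 25.6410 /hr
ρ = λ/μ = 8.1855/25.6410 = 0.3192
L = ρ/(1−ρ) = 0.3192/0.6808 = 0.4689

Final: 0.4689


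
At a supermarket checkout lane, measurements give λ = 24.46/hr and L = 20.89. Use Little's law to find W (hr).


W = L/λ = 20.89/24.46 = 0.8540 hr

Final: 0.8540 hr


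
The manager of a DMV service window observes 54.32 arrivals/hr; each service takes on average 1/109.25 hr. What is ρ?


ρ = λ/μ = 54.32/109.25 = 0.4972

Final: 0.4972


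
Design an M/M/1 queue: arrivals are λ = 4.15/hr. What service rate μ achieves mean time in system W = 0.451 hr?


W = 1/(μ−λ) ⇒ μ − λ = 1/W = 1/0.451 = 2.2173
μ = λ + 1/W = 4.15 + 2.2173 = 6.3673 per hr

Final: 6.3673 /hr


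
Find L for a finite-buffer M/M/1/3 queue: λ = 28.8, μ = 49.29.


ρ = 28.8/49.29 = 0.5843
L = ρ[1 − (K+1)ρ^K + Kρ^(K+1)] / [(1−ρ)(1−ρ^(K+1))]
Numerator: 0.5843·(1 − 4·0.199481 + 3·0.116556) = 0.322383
Denominator: (0.4157)·(0.883444) = 0.367250
L = 0.322383/0.367250 = 0.8778

Final: 0.8778


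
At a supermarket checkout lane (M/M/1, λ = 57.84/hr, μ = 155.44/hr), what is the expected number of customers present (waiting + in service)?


ρ = λ/μ = 57.84/155.44 = 0.3721
L = ρ/(1−ρ) = 0.3721/(1 − 0.3721) = 0.3721/0.6279 = 0.5926

Final: 0.5926


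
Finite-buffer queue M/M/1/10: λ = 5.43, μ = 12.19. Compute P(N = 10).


ρ = λ/μ = 5.43/12.19 = 0.4454
P_K = (1−ρ)ρ^K/(1−ρ^(K+1)) = (0.5546·0.0003076)/(1 − 0.0001370)
= 0.0001706/0.999863 = 0.0001706

Final: 0.0001706


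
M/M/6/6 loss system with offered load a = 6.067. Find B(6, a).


B(c,a) = (a^c/c!) / Σ_{k=0}^{c} a^k/k!
a^6/6! = 69.264623
Σ terms (k=0..6): 1.00000 + 6.06700 + 18.40424 + 37.21952 + 56.45270 + 68.49971 + 69.26462 = 256.907796
B = 69.264623/256.907796 = 0.269609

Final: 0.269609


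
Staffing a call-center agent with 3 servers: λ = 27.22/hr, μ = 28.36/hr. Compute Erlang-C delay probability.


a = λ/μ = 0.9598; ρ = a/3 = 0.3199
P₀ = 0.379204 (from M/M/c formula)
C(c,a) = [a^c/(c!(1−ρ))]·P₀ = [0.88419/(6·0.6801)]·0.379204
= 0.21669·0.379204 = 0.082171

Final: 0.082171


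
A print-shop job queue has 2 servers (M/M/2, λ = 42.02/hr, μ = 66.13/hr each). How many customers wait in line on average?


a = λ/μ = 0.6354; ρ = a/2 = 0.3177
P₀ = 0.517787
Lq = P₀·a^c·ρ / (c!·(1−ρ)²) = 0.517787·0.40375·0.3177/(2·0.46552)
= 0.07134

Final: 0.07134


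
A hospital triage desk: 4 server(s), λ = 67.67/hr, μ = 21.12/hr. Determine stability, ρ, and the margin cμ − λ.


Total capacity cμ = 4·21.12 = 84.48/hr
ρ = λ/(cμ) = 67.67/84.48 = 0.8010
Stable ⇔ ρ < 1: YES
Spare capacity = cμ − λ = 84.48 − 67.67 = 16.81/hr

Final: ρ = 0.8010; stable; margin = 16.81/hr


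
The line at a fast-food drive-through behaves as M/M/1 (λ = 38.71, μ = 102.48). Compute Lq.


ρ = 38.71/102.48 = 0.3777
Lq = ρ²/(1−ρ) = 0.1427/0.6223 = 0.2293

Final: 0.2293


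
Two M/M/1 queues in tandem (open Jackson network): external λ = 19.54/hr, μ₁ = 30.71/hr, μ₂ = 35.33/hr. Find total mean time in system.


Each node sees arrival rate λ = 19.54/hr (tandem ⇒ throughput preserved).
W₁ = 1/(μ₁−λ) = 1/(30.71−19.54) = 0.08953 hr
W₂ = 1/(μ₂−λ) = 1/(35.33−19.54) = 0.06333 hr
W_total = W₁ + W₂ = 0.08953 + 0.06333 = 0.15286 hr

Final: 0.15286 hr


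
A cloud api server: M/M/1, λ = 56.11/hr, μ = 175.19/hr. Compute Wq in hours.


ρ = 56.11/175.19 = 0.3203
Wq = ρ/(μ−λ) = 0.3203/(175.19 − 56.11) = 0.3203/119.08 = 0.002690 hr

Final: 0.002690 hr


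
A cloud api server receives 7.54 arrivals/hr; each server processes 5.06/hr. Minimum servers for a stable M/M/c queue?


Stability requires cμ > λ ⇔ c > λ/μ.
λ/μ = 7.54/5.06 = 1.4901
Minimum integer c = ⌊1.4901⌋ + 1 = 2
Check: 2·5.06 = 10.12 > 7.54, while 1·5.06 = 5.06 ≤ 7.54

Final: 2 servers


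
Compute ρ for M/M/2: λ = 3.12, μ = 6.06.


ρ = λ/(cμ) = 3.12/(2·6.06) = 3.12/12.12 = 0.2574

Final: 0.2574


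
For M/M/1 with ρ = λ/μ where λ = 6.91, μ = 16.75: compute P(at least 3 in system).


ρ = 6.91/16.75 = 0.4125
P(N ≥ n) = ρ^n = 0.4125^3 = 0.070209

Final: 0.070209


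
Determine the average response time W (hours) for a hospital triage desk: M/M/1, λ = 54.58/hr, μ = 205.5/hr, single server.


W = 1/(μ−λ) = 1/(205.5 − 54.58) = 1/150.92 = 0.006626 hr

Final: 0.006626 hr


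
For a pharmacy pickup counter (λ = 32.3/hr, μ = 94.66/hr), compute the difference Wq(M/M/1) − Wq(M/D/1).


ρ = 32.3/94.66 = 0.3412
Wq(M/M/1) = ρ/(μ−λ) = 0.3412/62.36 = 0.005472 hr
Wq(M/D/1) = ρ/(2(μ−λ)) = 0.002736 hr
Savings = 0.005472 − 0.002736 = 0.002736 hr

Final: 0.002736 hr


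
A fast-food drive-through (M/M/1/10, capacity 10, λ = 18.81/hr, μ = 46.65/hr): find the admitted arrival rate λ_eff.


ρ = 0.4032; P_K = (1−ρ)ρ^10/(1−ρ^11) = 0.00006780
λ_eff = λ(1 − P_K) = 18.81·(1 − 0.00006780) = 18.81·0.999932 = 18.8087 /hr

Final: 18.8087 /hr


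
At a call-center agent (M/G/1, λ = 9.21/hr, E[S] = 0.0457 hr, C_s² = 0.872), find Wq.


ρ = λ·E[S] = 9.21·0.0457 = 0.4209
E[S²] = E[S]²(1+C_s²) = 0.0457²·(1+0.872) = 0.003910
Wq = λ·E[S²]/(2(1−ρ)) = 9.21·0.003910/(2·0.5791) = 0.03109 hr

Final: 0.03109 hr


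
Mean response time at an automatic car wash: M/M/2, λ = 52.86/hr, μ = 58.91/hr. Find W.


a = 0.8973; ρ = 0.4487; P₀ = 0.380595
Lq = P₀·a^c·ρ/(c!(1−ρ)²) = 0.22613
Wq = Lq/λ = 0.22613/52.86 = 0.004278 hr
W = Wq + 1/μ = 0.004278 + 0.01698 = 0.02125 hr

Final: 0.02125 hr


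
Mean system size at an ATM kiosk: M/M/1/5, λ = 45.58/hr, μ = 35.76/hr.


ρ = 45.58/35.76 = 1.2746
L = ρ[1 − (K+1)ρ^K + Kρ^(K+1)] / [(1−ρ)(1−ρ^(K+1))]
Numerator: 1.2746·(1 − 6·3.364217 + 5·4.288060) = 2.874237
Denominator: (-0.2746)·(-3.288060) = 0.902929
L = 2.874237/0.902929 = 3.1832

Final: 3.1832


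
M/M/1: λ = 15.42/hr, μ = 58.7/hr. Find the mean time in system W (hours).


W = 1/(μ−λ) = 1/(58.7 − 15.42) = 1/43.28 = 0.02311 hr

Final: 0.02311 hr


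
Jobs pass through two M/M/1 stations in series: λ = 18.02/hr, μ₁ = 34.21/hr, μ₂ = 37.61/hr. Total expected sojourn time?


Each node sees arrival rate λ = 18.02/hr (tandem ⇒ throughput preserved).
W₁ = 1/(μ₁−λ) = 1/(34.21−18.02) = 0.06177 hr
W₂ = 1/(μ₂−λ) = 1/(37.61−18.02) = 0.05105 hr
W_total = W₁ + W₂ = 0.06177 + 0.05105 = 0.11281 hr

Final: 0.11281 hr


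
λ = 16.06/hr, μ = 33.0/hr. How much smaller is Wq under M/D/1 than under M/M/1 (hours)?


ρ = 16.06/33.0 = 0.4867
Wq(M/M/1) = ρ/(μ−λ) = 0.4867/16.94 = 0.02873 hr
Wq(M/D/1) = ρ/(2(μ−λ)) = 0.01436 hr
Savings = 0.02873 − 0.01436 = 0.01436 hr

Final: 0.01436 hr


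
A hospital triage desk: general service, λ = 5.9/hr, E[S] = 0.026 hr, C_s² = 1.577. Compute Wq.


ρ = λ·E[S] = 5.9·0.026 = 0.1534
E[S²] = E[S]²(1+C_s²) = 0.026²·(1+1.577) = 0.001742
Wq = λ·E[S²]/(2(1−ρ)) = 5.9·0.001742/(2·0.8466) = 0.006070 hr

Final: 0.006070 hr


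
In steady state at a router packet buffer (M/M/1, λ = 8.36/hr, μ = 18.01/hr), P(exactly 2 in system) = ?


ρ = 8.36/18.01 = 0.4642
P_n = (1−ρ)·ρ^n = (1 − 0.4642)·0.4642^2 = 0.5358·0.215469 = 0.115451

Final: 0.115451


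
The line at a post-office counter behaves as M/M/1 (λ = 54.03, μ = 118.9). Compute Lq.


ρ = 54.03/118.9 = 0.4544
Lq = ρ²/(1−ρ) = 0.2065/0.5456 = 0.3785

Final: 0.3785


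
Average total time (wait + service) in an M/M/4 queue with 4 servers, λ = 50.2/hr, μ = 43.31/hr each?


a = 1.1591; ρ = 0.2898; P₀ = 0.312867
Lq = P₀·a^c·ρ/(c!(1−ρ)²) = 0.01352
Wq = Lq/λ = 0.01352/50.2 = 0.0002693 hr
W = Wq + 1/μ = 0.0002693 + 0.02309 = 0.02336 hr

Final: 0.02336 hr


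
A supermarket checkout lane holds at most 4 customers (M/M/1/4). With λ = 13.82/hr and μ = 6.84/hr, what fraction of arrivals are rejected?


ρ = λ/μ = 13.82/6.84 = 2.0205
P_K = (1−ρ)ρ^K/(1−ρ^(K+1)) = (-1.0205·16.665094)/(1 − 33.671286)
= -17.006192/-32.671286 = 0.520524

Final: 0.520524


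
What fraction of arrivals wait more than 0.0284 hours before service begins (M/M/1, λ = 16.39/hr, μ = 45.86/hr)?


ρ = 16.39/45.86 = 0.3574
P(Wq > t) = ρ·e^{−(μ−λ)t} = 0.3574·e^{−0.8369}
= 0.3574·0.433030 = 0.154762

Final: 0.154762


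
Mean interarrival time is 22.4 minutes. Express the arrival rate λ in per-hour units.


λ = 1/(interarrival time) in consistent units.
1 hour = 60 min, so λ = 60/22.4 = 2.6786 per hour

Final: 2.6786 /hr
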